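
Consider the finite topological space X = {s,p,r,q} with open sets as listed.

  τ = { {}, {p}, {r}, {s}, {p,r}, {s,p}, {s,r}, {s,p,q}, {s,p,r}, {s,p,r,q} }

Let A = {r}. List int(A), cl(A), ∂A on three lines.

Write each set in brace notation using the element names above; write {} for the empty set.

opens ⊆ A: {}, {r}; union → int = {r}
complement {s,p,q}; its interior {s,p,q}; cl(A) = X∖{s,p,q} = {r}
boundary = {r} ∖ {r} = {}

int(A) = {r}
cl(A)  = {r}
∂A     = {}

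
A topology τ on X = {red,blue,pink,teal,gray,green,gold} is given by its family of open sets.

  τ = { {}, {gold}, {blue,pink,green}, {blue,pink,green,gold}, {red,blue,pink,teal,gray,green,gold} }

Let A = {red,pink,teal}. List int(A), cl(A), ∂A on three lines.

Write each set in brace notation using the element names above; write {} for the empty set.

int(A) = {}
cl(A)  = {red,blue,pink,teal,gray,green}
∂A     = {red,blue,pink,teal,gray,green}

opens ⊆ A: {}; union → int = {}
complement {blue,gray,green,gold}; its interior {gold}; cl(A) = X∖{gold} = {red,blue,pink,teal,gray,green}
boundary = {red,blue,pink,teal,gray,green} ∖ {} = {red,blue,pink,teal,gray,green}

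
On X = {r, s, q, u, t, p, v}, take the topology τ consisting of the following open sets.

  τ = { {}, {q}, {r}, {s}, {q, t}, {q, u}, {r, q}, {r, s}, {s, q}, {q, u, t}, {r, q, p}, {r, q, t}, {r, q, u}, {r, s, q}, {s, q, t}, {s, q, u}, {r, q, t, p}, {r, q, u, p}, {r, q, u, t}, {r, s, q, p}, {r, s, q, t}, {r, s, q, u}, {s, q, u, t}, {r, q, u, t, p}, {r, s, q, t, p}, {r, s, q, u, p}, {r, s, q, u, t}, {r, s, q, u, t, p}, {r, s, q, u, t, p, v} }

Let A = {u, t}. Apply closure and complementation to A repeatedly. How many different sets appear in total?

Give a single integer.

6

closure: X∖int(X∖A) = X∖{r, s, q, p} = {u, t, v}
Let k=closure and c=complement:
  1. A     = {u, t}
  2. kA    = {u, t, v}
  3. cA    = {r, s, q, p, v}
  4. ckA   = {r, s, q, p}
  5. kcA   = {r, s, q, u, t, p, v}
  6. ckcA  = {}
— saturated at 6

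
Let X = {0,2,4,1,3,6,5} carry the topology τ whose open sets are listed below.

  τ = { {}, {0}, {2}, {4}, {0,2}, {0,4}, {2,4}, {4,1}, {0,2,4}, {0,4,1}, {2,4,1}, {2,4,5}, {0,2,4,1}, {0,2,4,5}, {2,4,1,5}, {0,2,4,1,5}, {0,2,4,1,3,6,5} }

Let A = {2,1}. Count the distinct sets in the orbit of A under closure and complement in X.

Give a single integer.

cl via duality: int({0,4,3,6,5}) = {0,4}, so X∖{0,4} = {2,1,3,6,5}
Write k for closure, c for complement:
  1. A     = {2,1}
  2. kA    = {2,1,3,6,5}
  3. cA    = {0,4,3,6,5}
  4. ckA   = {0,4}
  5. kcA   = {0,4,1,3,6,5}
  6. ckcA  = {2}
  7. kckcA = {2,3,6,5}
  8. ckckcA = {0,4,1}
applying k or c yields no new set

8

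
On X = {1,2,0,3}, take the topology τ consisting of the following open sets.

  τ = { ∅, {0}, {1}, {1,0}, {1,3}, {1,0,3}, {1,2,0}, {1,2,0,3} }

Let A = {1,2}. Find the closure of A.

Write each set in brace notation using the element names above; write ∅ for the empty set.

closure: X∖int(X∖A) = X∖{0} = {1,2,3}

{1,2,3}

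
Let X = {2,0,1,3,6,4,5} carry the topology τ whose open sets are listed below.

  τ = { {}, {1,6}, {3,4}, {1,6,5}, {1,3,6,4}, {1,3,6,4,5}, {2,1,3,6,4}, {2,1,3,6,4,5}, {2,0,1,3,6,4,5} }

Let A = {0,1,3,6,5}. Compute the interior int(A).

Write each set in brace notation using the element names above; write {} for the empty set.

{1,6,5}

opens ⊆ A: {}, {1,6}, {1,6,5}; union → int = {1,6,5}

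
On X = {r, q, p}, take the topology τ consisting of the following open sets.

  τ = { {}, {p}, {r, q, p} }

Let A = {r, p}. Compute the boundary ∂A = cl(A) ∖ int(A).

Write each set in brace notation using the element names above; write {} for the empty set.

open subsets of A: {}, {p}; so int(A) = {p}
closure: X∖int(X∖A) = X∖{} = {r, q, p}
∂A = {r, q, p} minus {p} = {r, q}

{r, q}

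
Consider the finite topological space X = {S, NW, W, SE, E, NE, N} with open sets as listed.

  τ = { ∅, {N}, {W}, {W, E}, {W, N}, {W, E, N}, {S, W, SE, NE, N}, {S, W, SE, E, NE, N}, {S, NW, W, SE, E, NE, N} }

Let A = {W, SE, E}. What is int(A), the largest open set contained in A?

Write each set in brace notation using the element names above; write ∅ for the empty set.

{W, E}

U open, U⊆A: ∅, {W}, {W, E}. int(A) = ⋃ = {W, E}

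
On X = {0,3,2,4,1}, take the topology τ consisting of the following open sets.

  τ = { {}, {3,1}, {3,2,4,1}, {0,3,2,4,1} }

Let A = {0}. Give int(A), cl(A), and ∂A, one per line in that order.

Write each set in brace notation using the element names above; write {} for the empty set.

int(A) = {}
cl(A)  = {0}
∂A     = {0}

U open, U⊆A: {}. int(A) = ⋃ = {}
X∖A={3,2,4,1}, int(X∖A)={3,2,4,1}, hence cl(A)={0}
∂A: remove int from cl → {0}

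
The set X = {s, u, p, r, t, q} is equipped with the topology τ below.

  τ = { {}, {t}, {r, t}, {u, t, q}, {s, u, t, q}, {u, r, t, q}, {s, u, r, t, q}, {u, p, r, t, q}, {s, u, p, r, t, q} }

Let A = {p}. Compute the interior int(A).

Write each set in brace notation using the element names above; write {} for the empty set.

{}

opens ⊆ A: {}; union → int = {}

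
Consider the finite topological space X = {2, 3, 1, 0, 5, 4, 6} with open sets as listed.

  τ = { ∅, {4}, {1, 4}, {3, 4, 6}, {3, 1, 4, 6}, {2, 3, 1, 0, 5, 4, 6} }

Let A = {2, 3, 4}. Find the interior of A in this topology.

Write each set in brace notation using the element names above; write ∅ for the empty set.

{4}

opens ⊆ A: ∅, {4}; union → int = {4}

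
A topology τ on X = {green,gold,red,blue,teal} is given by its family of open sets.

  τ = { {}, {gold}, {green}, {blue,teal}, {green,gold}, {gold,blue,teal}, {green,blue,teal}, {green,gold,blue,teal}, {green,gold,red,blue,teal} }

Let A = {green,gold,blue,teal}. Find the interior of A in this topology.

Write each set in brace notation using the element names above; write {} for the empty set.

open subsets of A: {}, {gold}, {green}, {green,gold}, {blue,teal}, {green,blue,teal}, {gold,blue,teal}, {green,gold,blue,teal}; so int(A) = {green,gold,blue,teal}

{green,gold,blue,teal}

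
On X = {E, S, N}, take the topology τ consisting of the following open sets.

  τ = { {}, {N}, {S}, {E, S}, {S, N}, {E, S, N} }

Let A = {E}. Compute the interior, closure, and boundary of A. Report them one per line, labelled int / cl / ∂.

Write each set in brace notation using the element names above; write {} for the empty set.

int(A) = {}
cl(A)  = {E}
∂A     = {E}

opens ⊆ A: {}; union → int = {}
complement {S, N}; its interior {S, N}; cl(A) = X∖{S, N} = {E}
boundary = {E} ∖ {} = {E}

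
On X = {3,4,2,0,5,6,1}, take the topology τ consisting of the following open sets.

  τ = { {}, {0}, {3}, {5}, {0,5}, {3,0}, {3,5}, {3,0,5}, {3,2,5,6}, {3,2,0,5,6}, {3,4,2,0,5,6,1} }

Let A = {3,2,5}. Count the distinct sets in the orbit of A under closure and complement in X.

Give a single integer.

8

cl via duality: int({4,0,6,1}) = {0}, so X∖{0} = {3,4,2,5,6,1}
Write k for closure, c for complement:
  1. A     = {3,2,5}
  2. kA    = {3,4,2,5,6,1}
  3. cA    = {4,0,6,1}
  4. ckA   = {0}
  5. kcA   = {4,2,0,6,1}
  6. kckA  = {4,0,1}
  7. ckcA  = {3,5}
  8. ckckA = {3,2,5,6}
applying k or c yields no new set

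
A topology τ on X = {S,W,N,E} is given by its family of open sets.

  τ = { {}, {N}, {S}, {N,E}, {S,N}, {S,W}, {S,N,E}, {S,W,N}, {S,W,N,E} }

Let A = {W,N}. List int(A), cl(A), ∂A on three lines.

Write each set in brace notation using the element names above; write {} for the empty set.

open subsets of A: {}, {N}; so int(A) = {N}
closure: X∖int(X∖A) = X∖{S} = {W,N,E}
∂A = {W,N,E} minus {N} = {W,E}

int(A) = {N}
cl(A)  = {W,N,E}
∂A     = {W,E}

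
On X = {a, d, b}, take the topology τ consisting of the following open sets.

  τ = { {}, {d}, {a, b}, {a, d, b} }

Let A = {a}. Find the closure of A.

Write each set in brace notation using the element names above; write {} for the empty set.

{a, b}

cl via duality: int({d, b}) = {d}, so X∖{d} = {a, b}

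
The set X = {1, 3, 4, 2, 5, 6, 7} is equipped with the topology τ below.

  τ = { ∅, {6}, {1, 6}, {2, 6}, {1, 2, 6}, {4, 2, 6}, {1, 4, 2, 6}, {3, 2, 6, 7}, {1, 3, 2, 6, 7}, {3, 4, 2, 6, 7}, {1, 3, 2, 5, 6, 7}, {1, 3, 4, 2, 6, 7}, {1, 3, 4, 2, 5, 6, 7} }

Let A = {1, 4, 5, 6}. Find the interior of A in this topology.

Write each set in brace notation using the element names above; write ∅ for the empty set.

{1, 6}

opens ⊆ A: ∅, {6}, {1, 6}; union → int = {1, 6}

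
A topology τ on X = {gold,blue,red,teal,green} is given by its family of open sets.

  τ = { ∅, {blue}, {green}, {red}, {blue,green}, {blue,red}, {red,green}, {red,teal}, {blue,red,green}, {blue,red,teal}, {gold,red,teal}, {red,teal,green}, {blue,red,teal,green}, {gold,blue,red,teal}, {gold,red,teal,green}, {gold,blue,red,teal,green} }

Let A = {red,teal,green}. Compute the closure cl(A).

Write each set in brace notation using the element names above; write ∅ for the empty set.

{gold,red,teal,green}

X∖A={gold,blue}, int(X∖A)={blue}, hence cl(A)={gold,red,teal,green}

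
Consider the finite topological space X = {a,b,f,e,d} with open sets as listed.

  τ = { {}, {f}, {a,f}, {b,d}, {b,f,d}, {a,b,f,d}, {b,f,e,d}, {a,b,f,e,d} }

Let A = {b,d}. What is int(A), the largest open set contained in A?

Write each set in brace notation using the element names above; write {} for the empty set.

{b,d}

U open, U⊆A: {}, {b,d}. int(A) = ⋃ = {b,d}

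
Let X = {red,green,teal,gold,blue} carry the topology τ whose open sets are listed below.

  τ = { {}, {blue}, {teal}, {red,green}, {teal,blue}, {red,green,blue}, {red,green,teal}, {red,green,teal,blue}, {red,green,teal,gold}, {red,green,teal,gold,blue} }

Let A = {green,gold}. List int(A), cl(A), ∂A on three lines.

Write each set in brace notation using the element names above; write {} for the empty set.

opens ⊆ A: {}; union → int = {}
complement {red,teal,blue}; its interior {teal,blue}; cl(A) = X∖{teal,blue} = {red,green,gold}
boundary = {red,green,gold} ∖ {} = {red,green,gold}

int(A) = {}
cl(A)  = {red,green,gold}
∂A     = {red,green,gold}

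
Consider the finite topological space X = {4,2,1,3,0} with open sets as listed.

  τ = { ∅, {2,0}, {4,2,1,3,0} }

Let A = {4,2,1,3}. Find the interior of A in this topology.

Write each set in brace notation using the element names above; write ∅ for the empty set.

∅

interior: largest open inside A is ∅ (from ∅)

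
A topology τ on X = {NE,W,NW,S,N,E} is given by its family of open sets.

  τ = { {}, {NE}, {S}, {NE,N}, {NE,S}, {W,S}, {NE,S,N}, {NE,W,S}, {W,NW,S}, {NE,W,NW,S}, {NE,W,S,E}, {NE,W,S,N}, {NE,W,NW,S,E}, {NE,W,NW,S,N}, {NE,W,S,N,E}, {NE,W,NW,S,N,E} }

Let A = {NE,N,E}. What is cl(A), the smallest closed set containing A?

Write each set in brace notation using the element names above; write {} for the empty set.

{NE,N,E}

cl via duality: int({W,NW,S}) = {W,NW,S}, so X∖{W,NW,S} = {NE,N,E}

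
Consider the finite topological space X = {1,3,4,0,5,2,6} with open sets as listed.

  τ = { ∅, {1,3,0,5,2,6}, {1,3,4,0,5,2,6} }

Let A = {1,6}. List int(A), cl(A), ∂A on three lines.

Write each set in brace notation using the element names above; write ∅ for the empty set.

int(A) = ∅
cl(A)  = {1,3,4,0,5,2,6}
∂A     = {1,3,4,0,5,2,6}

open subsets of A: ∅; so int(A) = ∅
closure: X∖int(X∖A) = X∖∅ = {1,3,4,0,5,2,6}
∂A = {1,3,4,0,5,2,6} minus ∅ = {1,3,4,0,5,2,6}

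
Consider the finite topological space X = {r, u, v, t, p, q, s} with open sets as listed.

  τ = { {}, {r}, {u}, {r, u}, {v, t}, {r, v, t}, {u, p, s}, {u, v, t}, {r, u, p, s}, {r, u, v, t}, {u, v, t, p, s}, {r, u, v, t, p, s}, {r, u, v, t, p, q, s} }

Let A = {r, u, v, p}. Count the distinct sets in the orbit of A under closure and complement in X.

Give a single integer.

cl via duality: int({t, q, s}) = {}, so X∖{} = {r, u, v, t, p, q, s}
Write k for closure, c for complement:
  1. A     = {r, u, v, p}
  2. kA    = {r, u, v, t, p, q, s}
  3. cA    = {t, q, s}
  4. ckA   = {}
  5. kcA   = {v, t, p, q, s}
  6. ckcA  = {r, u}
  7. kckcA = {r, u, p, q, s}
  8. ckckcA = {v, t}
  9. kckckcA = {v, t, q}
  10. ckckckcA = {r, u, p, s}
applying k or c yields no new set

10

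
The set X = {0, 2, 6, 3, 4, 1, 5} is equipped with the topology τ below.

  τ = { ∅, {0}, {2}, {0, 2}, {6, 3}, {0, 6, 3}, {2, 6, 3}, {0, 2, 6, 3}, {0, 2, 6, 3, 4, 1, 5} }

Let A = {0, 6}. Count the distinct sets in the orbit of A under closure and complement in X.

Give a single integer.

10

cl via duality: int({2, 3, 4, 1, 5}) = {2}, so X∖{2} = {0, 6, 3, 4, 1, 5}
Write k for closure, c for complement:
  1. A     = {0, 6}
  2. kA    = {0, 6, 3, 4, 1, 5}
  3. cA    = {2, 3, 4, 1, 5}
  4. ckA   = {2}
  5. kcA   = {2, 6, 3, 4, 1, 5}
  6. kckA  = {2, 4, 1, 5}
  7. ckcA  = {0}
  8. ckckA = {0, 6, 3}
  9. kckcA = {0, 4, 1, 5}
  10. ckckcA = {2, 6, 3}
applying k or c yields no new set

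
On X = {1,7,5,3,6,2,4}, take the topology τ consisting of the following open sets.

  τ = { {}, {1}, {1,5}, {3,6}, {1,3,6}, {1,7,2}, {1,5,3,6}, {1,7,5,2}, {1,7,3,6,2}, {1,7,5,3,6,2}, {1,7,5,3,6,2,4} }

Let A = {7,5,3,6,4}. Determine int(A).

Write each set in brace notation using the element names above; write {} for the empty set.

interior: largest open inside A is {3,6} (from {}, {3,6})

{3,6}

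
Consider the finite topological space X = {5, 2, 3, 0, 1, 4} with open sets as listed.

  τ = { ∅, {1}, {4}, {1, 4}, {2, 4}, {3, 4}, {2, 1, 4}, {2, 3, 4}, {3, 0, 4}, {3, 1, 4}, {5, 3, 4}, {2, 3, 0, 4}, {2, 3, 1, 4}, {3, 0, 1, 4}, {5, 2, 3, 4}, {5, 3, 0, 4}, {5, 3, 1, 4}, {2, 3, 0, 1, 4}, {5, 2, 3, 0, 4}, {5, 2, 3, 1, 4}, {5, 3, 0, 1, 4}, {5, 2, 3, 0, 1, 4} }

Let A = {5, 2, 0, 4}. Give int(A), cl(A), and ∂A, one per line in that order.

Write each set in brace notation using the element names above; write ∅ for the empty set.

int(A) = {2, 4}
cl(A)  = {5, 2, 3, 0, 4}
∂A     = {5, 3, 0}

U open, U⊆A: ∅, {4}, {2, 4}. int(A) = ⋃ = {2, 4}
X∖A={3, 1}, int(X∖A)={1}, hence cl(A)={5, 2, 3, 0, 4}
∂A: remove int from cl → {5, 3, 0}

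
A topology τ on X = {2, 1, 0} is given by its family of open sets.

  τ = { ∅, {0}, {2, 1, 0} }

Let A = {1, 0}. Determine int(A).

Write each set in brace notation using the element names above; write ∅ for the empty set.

open subsets of A: ∅, {0}; so int(A) = {0}

{0}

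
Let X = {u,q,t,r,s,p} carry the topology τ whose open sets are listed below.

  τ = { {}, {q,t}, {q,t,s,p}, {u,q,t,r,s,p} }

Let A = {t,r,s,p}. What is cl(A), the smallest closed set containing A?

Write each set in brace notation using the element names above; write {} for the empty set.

{u,q,t,r,s,p}

complement {u,q}; its interior {}; cl(A) = X∖{} = {u,q,t,r,s,p}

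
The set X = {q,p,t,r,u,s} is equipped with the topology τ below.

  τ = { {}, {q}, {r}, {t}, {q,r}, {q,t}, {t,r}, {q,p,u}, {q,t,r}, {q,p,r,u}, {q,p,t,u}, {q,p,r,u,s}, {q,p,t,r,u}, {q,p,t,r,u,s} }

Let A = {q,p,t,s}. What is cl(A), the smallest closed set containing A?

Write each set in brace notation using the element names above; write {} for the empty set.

{q,p,t,u,s}

complement {r,u}; its interior {r}; cl(A) = X∖{r} = {q,p,t,u,s}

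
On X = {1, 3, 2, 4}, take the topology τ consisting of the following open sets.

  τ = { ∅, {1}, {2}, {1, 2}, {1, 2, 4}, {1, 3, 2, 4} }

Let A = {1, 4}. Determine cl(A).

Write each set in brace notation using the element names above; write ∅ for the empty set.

{1, 3, 4}

X∖A={3, 2}, int(X∖A)={2}, hence cl(A)={1, 3, 4}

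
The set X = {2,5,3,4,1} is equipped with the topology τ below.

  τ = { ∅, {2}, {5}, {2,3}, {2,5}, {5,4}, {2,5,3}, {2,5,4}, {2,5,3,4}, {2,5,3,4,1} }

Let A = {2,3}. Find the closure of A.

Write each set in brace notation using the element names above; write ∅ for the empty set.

complement {5,4,1}; its interior {5,4}; cl(A) = X∖{5,4} = {2,3,1}

{2,3,1}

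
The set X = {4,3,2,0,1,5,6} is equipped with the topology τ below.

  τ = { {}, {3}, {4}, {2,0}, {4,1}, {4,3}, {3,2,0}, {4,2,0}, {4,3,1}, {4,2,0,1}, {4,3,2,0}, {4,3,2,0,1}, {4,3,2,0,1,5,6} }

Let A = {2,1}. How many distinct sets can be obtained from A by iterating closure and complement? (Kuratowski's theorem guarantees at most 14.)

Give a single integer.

10

cl via duality: int({4,3,0,5,6}) = {4,3}, so X∖{4,3} = {2,0,1,5,6}
Write k for closure, c for complement:
  1. A     = {2,1}
  2. kA    = {2,0,1,5,6}
  3. cA    = {4,3,0,5,6}
  4. ckA   = {4,3}
  5. kcA   = {4,3,2,0,1,5,6}
  6. kckA  = {4,3,1,5,6}
  7. ckcA  = {}
  8. ckckA = {2,0}
  9. kckckA = {2,0,5,6}
  10. ckckckA = {4,3,1}
applying k or c yields no new set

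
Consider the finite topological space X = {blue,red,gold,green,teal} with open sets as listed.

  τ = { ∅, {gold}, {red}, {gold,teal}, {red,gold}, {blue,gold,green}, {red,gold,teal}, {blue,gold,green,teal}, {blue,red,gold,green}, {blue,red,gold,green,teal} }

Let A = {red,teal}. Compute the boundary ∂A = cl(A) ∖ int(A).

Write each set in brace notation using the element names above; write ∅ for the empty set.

{teal}

opens ⊆ A: ∅, {red}; union → int = {red}
complement {blue,gold,green}; its interior {blue,gold,green}; cl(A) = X∖{blue,gold,green} = {red,teal}
boundary = {red,teal} ∖ {red} = {teal}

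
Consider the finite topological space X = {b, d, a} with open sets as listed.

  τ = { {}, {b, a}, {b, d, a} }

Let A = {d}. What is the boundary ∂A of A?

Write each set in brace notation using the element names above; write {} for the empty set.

{d}

open subsets of A: {}; so int(A) = {}
closure: X∖int(X∖A) = X∖{b, a} = {d}
∂A = {d} minus {} = {d}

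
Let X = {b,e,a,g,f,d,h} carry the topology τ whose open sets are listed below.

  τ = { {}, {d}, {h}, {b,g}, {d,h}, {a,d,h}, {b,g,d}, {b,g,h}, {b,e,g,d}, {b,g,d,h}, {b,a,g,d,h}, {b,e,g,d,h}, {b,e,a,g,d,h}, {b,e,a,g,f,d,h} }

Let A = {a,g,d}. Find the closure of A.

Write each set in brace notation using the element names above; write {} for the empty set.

X∖A={b,e,f,h}, int(X∖A)={h}, hence cl(A)={b,e,a,g,f,d}

{b,e,a,g,f,d}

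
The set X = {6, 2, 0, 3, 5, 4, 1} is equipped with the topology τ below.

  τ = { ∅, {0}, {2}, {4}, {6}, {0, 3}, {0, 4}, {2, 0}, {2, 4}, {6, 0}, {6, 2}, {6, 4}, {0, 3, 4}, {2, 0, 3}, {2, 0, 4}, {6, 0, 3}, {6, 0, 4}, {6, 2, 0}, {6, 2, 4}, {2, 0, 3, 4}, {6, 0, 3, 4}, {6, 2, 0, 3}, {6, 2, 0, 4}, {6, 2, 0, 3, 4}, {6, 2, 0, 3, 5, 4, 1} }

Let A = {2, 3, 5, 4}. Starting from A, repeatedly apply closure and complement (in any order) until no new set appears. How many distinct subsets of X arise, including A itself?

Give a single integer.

8

complement {6, 0, 1}; its interior {6, 0}; cl(A) = X∖{6, 0} = {2, 3, 5, 4, 1}
With k = closure, c = complement:
  1. A     = {2, 3, 5, 4}
  2. kA    = {2, 3, 5, 4, 1}
  3. cA    = {6, 0, 1}
  4. ckA   = {6, 0}
  5. kcA   = {6, 0, 3, 5, 1}
  6. ckcA  = {2, 4}
  7. kckcA = {2, 5, 4, 1}
  8. ckckcA = {6, 0, 3}
k, c of each give nothing new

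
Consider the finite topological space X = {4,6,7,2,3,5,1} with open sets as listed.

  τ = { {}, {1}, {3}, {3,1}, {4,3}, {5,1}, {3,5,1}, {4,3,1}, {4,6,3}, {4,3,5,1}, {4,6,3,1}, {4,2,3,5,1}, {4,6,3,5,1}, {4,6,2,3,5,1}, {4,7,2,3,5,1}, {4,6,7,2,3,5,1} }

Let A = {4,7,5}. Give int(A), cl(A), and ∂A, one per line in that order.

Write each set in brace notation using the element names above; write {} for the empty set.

int(A) = {}
cl(A)  = {4,6,7,2,5}
∂A     = {4,6,7,2,5}

interior: largest open inside A is {} (from {})
cl via duality: int({6,2,3,1}) = {3,1}, so X∖{3,1} = {4,6,7,2,5}
cl∖int = {4,6,7,2,5}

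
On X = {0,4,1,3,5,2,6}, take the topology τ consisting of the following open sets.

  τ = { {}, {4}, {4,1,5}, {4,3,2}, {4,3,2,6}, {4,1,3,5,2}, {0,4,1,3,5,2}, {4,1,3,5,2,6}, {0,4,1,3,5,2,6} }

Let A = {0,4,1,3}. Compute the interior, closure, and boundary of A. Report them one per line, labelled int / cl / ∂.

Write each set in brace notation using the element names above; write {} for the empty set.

int(A) = {4}
cl(A)  = {0,4,1,3,5,2,6}
∂A     = {0,1,3,5,2,6}

interior: largest open inside A is {4} (from {}, {4})
cl via duality: int({5,2,6}) = {}, so X∖{} = {0,4,1,3,5,2,6}
cl∖int = {0,1,3,5,2,6}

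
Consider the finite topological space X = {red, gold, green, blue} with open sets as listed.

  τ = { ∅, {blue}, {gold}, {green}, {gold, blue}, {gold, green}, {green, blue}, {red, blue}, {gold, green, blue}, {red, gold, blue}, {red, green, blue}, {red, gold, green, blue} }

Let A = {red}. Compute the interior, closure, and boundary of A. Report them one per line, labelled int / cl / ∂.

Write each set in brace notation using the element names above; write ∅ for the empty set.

int(A) = ∅
cl(A)  = {red}
∂A     = {red}

opens ⊆ A: ∅; union → int = ∅
complement {gold, green, blue}; its interior {gold, green, blue}; cl(A) = X∖{gold, green, blue} = {red}
boundary = {red} ∖ ∅ = {red}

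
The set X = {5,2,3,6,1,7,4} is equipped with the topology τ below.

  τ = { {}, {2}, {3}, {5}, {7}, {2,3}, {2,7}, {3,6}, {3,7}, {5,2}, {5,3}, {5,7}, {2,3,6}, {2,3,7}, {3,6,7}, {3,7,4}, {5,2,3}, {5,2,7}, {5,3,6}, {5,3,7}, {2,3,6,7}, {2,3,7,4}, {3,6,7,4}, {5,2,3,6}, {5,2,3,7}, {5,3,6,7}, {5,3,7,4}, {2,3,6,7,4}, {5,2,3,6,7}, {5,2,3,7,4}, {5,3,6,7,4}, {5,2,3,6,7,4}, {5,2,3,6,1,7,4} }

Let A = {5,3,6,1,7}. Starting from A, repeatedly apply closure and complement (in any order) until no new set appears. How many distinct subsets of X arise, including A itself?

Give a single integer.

complement {2,4}; its interior {2}; cl(A) = X∖{2} = {5,3,6,1,7,4}
With k = closure, c = complement:
  1. A     = {5,3,6,1,7}
  2. kA    = {5,3,6,1,7,4}
  3. cA    = {2,4}
  4. ckA   = {2}
  5. kcA   = {2,1,4}
  6. kckA  = {2,1}
  7. ckcA  = {5,3,6,7}
  8. ckckA = {5,3,6,7,4}
k, c of each give nothing new

8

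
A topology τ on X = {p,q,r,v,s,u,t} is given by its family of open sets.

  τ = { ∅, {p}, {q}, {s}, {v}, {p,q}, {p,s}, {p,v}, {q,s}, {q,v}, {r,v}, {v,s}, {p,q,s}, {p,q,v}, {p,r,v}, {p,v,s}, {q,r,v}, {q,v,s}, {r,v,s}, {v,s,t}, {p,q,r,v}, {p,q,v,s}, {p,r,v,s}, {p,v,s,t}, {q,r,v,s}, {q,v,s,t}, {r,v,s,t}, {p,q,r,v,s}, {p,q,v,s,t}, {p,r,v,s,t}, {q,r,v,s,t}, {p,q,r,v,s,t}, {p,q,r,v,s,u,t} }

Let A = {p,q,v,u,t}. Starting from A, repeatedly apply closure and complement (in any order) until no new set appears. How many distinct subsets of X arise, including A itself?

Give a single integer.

cl via duality: int({r,s}) = {s}, so X∖{s} = {p,q,r,v,u,t}
Write k for closure, c for complement:
  1. A     = {p,q,v,u,t}
  2. kA    = {p,q,r,v,u,t}
  3. cA    = {r,s}
  4. ckA   = {s}
  5. kcA   = {r,s,u,t}
  6. kckA  = {s,u,t}
  7. ckcA  = {p,q,v}
  8. ckckA = {p,q,r,v}
applying k or c yields no new set

8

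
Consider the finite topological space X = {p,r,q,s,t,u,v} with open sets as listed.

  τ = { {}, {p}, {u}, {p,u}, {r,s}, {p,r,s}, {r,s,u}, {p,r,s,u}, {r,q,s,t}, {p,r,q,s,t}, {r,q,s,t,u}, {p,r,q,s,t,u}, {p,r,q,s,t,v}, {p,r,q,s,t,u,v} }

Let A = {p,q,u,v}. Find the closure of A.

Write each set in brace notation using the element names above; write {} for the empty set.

{p,q,t,u,v}

X∖A={r,s,t}, int(X∖A)={r,s}, hence cl(A)={p,q,t,u,v}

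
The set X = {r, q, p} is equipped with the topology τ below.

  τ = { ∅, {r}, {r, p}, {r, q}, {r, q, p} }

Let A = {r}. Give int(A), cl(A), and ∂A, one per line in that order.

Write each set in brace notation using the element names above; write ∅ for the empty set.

int(A) = {r}
cl(A)  = {r, q, p}
∂A     = {q, p}

interior: largest open inside A is {r} (from ∅, {r})
cl via duality: int({q, p}) = ∅, so X∖∅ = {r, q, p}
cl∖int = {q, p}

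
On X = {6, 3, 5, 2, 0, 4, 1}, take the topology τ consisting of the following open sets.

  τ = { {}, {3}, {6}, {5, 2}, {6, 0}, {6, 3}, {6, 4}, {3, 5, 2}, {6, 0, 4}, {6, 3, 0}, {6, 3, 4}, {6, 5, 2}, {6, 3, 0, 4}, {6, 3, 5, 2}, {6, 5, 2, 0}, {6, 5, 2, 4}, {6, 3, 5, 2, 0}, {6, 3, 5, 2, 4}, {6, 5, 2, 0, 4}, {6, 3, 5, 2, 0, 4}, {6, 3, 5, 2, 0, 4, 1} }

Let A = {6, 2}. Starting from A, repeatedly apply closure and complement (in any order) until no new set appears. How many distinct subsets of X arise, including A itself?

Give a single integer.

cl via duality: int({3, 5, 0, 4, 1}) = {3}, so X∖{3} = {6, 5, 2, 0, 4, 1}
Write k for closure, c for complement:
  1. A     = {6, 2}
  2. kA    = {6, 5, 2, 0, 4, 1}
  3. cA    = {3, 5, 0, 4, 1}
  4. ckA   = {3}
  5. kcA   = {3, 5, 2, 0, 4, 1}
  6. kckA  = {3, 1}
  7. ckcA  = {6}
  8. ckckA = {6, 5, 2, 0, 4}
  9. kckcA = {6, 0, 4, 1}
  10. ckckcA = {3, 5, 2}
  11. kckckcA = {3, 5, 2, 1}
  12. ckckckcA = {6, 0, 4}
applying k or c yields no new set

12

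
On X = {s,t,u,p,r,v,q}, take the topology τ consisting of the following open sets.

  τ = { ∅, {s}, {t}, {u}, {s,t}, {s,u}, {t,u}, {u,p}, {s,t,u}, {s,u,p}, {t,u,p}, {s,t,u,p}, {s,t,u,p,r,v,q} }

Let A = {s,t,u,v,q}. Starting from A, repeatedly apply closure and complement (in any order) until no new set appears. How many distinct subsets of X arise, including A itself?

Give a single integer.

6

complement {p,r}; its interior ∅; cl(A) = X∖∅ = {s,t,u,p,r,v,q}
With k = closure, c = complement:
  1. A     = {s,t,u,v,q}
  2. kA    = {s,t,u,p,r,v,q}
  3. cA    = {p,r}
  4. ckA   = ∅
  5. kcA   = {p,r,v,q}
  6. ckcA  = {s,t,u}
k, c of each give nothing new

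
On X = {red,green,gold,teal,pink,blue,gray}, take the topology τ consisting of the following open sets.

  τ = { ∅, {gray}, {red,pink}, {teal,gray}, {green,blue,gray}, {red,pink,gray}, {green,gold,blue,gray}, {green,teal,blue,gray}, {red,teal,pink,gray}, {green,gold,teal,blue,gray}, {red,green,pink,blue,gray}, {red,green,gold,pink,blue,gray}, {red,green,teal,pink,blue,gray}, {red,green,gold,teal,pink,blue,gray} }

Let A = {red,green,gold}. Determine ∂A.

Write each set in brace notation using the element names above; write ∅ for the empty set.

opens ⊆ A: ∅; union → int = ∅
complement {teal,pink,blue,gray}; its interior {teal,gray}; cl(A) = X∖{teal,gray} = {red,green,gold,pink,blue}
boundary = {red,green,gold,pink,blue} ∖ ∅ = {red,green,gold,pink,blue}

{red,green,gold,pink,blue}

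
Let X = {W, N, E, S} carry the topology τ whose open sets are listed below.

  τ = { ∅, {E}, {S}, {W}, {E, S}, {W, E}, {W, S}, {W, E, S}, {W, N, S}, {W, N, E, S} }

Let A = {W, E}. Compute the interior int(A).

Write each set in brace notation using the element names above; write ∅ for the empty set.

{W, E}

interior: largest open inside A is {W, E} (from ∅, {E}, {W}, {W, E})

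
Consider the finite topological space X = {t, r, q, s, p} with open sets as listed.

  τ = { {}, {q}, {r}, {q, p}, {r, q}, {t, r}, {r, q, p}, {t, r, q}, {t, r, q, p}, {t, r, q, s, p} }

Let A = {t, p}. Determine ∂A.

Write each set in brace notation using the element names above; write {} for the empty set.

{t, s, p}

interior: largest open inside A is {} (from {})
cl via duality: int({r, q, s}) = {r, q}, so X∖{r, q} = {t, s, p}
cl∖int = {t, s, p}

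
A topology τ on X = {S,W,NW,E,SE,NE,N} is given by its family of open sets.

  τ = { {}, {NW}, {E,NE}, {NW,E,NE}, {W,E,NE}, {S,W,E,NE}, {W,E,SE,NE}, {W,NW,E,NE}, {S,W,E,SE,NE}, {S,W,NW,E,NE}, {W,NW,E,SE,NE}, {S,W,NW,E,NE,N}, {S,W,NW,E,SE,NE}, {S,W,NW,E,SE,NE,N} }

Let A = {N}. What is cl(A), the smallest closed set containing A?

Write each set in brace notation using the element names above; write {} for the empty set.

cl via duality: int({S,W,NW,E,SE,NE}) = {S,W,NW,E,SE,NE}, so X∖{S,W,NW,E,SE,NE} = {N}

{N}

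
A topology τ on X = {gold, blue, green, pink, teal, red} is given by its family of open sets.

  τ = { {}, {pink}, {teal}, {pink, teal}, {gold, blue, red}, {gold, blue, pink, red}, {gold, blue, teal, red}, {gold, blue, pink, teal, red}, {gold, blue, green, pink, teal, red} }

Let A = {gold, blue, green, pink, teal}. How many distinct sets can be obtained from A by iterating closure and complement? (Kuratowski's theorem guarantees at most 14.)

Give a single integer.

X∖A={red}, int(X∖A)={}, hence cl(A)={gold, blue, green, pink, teal, red}
Orbit (k=closure, c=complement):
  1. A     = {gold, blue, green, pink, teal}
  2. kA    = {gold, blue, green, pink, teal, red}
  3. cA    = {red}
  4. ckA   = {}
  5. kcA   = {gold, blue, green, red}
  6. ckcA  = {pink, teal}
  7. kckcA = {green, pink, teal}
  8. ckckcA = {gold, blue, red}
(closed under both — stop)

8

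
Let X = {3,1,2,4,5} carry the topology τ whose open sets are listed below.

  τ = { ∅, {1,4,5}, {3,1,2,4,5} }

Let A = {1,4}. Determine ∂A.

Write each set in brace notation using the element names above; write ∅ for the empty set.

{3,1,2,4,5}

open subsets of A: ∅; so int(A) = ∅
closure: X∖int(X∖A) = X∖∅ = {3,1,2,4,5}
∂A = {3,1,2,4,5} minus ∅ = {3,1,2,4,5}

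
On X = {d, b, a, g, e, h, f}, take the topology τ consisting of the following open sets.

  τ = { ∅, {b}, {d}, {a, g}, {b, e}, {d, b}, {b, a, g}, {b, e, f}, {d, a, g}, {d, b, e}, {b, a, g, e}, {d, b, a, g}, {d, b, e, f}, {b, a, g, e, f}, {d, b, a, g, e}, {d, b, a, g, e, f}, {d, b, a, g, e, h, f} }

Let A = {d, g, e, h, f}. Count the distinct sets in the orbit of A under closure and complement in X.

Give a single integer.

12

closure: X∖int(X∖A) = X∖{b} = {d, a, g, e, h, f}
Let k=closure and c=complement:
  1. A     = {d, g, e, h, f}
  2. kA    = {d, a, g, e, h, f}
  3. cA    = {b, a}
  4. ckA   = {b}
  5. kcA   = {b, a, g, e, h, f}
  6. kckA  = {b, e, h, f}
  7. ckcA  = {d}
  8. ckckA = {d, a, g}
  9. kckcA = {d, h}
  10. kckckA = {d, a, g, h}
  11. ckckcA = {b, a, g, e, f}
  12. ckckckA = {b, e, f}
— saturated at 12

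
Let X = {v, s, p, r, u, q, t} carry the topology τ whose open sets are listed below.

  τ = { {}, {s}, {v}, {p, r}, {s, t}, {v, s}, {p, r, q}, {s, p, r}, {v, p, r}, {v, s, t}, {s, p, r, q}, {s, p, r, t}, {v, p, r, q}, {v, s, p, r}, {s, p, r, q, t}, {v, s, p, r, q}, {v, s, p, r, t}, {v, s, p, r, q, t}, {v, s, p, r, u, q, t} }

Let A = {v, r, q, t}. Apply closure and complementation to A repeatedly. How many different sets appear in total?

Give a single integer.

closure: X∖int(X∖A) = X∖{s} = {v, p, r, u, q, t}
Let k=closure and c=complement:
  1. A     = {v, r, q, t}
  2. kA    = {v, p, r, u, q, t}
  3. cA    = {s, p, u}
  4. ckA   = {s}
  5. kcA   = {s, p, r, u, q, t}
  6. kckA  = {s, u, t}
  7. ckcA  = {v}
  8. ckckA = {v, p, r, q}
  9. kckcA = {v, u}
  10. kckckA = {v, p, r, u, q}
  11. ckckcA = {s, p, r, q, t}
  12. ckckckA = {s, t}
— saturated at 12

12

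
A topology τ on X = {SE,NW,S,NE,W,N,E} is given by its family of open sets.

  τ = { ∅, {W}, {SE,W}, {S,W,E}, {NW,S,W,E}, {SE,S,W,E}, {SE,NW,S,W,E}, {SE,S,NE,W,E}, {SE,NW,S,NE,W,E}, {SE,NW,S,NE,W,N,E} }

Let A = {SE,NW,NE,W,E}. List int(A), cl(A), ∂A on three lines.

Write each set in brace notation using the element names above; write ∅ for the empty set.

U open, U⊆A: ∅, {W}, {SE,W}. int(A) = ⋃ = {SE,W}
X∖A={S,N}, int(X∖A)=∅, hence cl(A)={SE,NW,S,NE,W,N,E}
∂A: remove int from cl → {NW,S,NE,N,E}

int(A) = {SE,W}
cl(A)  = {SE,NW,S,NE,W,N,E}
∂A     = {NW,S,NE,N,E}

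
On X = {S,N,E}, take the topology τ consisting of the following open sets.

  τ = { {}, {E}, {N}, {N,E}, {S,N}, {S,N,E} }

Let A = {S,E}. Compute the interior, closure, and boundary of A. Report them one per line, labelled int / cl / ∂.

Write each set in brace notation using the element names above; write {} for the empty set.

U open, U⊆A: {}, {E}. int(A) = ⋃ = {E}
X∖A={N}, int(X∖A)={N}, hence cl(A)={S,E}
∂A: remove int from cl → {S}

int(A) = {E}
cl(A)  = {S,E}
∂A     = {S}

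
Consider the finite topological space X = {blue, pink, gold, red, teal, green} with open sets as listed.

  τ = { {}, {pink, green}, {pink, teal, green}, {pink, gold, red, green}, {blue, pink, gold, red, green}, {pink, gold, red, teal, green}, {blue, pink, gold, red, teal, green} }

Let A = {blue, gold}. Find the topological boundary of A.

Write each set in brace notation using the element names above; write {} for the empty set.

interior: largest open inside A is {} (from {})
cl via duality: int({pink, red, teal, green}) = {pink, teal, green}, so X∖{pink, teal, green} = {blue, gold, red}
cl∖int = {blue, gold, red}

{blue, gold, red}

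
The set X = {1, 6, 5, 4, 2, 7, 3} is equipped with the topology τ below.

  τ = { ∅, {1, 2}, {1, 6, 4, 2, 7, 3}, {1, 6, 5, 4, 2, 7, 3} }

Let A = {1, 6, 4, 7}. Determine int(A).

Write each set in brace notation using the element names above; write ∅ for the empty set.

∅

interior: largest open inside A is ∅ (from ∅)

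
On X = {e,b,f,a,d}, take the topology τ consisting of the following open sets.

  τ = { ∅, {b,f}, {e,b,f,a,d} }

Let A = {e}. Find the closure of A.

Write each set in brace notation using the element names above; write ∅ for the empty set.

{e,a,d}

complement {b,f,a,d}; its interior {b,f}; cl(A) = X∖{b,f} = {e,a,d}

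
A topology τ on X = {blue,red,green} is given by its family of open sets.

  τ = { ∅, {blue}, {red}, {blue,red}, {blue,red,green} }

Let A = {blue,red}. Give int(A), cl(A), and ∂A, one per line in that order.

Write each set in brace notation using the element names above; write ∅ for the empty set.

open subsets of A: ∅, {red}, {blue}, {blue,red}; so int(A) = {blue,red}
closure: X∖int(X∖A) = X∖∅ = {blue,red,green}
∂A = {blue,red,green} minus {blue,red} = {green}

int(A) = {blue,red}
cl(A)  = {blue,red,green}
∂A     = {green}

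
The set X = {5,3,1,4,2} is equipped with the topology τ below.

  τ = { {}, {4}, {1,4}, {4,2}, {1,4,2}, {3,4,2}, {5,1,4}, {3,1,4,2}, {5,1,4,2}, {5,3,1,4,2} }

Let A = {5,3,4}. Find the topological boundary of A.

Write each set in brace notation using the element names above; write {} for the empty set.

open subsets of A: {}, {4}; so int(A) = {4}
closure: X∖int(X∖A) = X∖{} = {5,3,1,4,2}
∂A = {5,3,1,4,2} minus {4} = {5,3,1,2}

{5,3,1,2}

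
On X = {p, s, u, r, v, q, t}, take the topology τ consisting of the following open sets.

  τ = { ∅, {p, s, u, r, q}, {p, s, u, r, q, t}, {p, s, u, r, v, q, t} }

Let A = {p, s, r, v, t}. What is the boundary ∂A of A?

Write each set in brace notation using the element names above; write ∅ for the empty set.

{p, s, u, r, v, q, t}

open subsets of A: ∅; so int(A) = ∅
closure: X∖int(X∖A) = X∖∅ = {p, s, u, r, v, q, t}
∂A = {p, s, u, r, v, q, t} minus ∅ = {p, s, u, r, v, q, t}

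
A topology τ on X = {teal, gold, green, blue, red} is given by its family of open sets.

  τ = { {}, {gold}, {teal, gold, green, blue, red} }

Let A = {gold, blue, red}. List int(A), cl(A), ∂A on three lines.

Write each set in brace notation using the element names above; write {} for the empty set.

interior: largest open inside A is {gold} (from {}, {gold})
cl via duality: int({teal, green}) = {}, so X∖{} = {teal, gold, green, blue, red}
cl∖int = {teal, green, blue, red}

int(A) = {gold}
cl(A)  = {teal, gold, green, blue, red}
∂A     = {teal, green, blue, red}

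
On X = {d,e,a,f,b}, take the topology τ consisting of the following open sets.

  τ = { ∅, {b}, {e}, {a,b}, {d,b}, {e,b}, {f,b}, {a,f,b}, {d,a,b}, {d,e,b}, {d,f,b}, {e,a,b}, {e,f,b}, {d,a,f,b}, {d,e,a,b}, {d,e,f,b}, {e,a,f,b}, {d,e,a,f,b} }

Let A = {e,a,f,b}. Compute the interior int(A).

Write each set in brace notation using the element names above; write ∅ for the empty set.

open subsets of A: ∅, {b}, {e}, {f,b}, {a,b}, {e,b}, {a,f,b}, {e,f,b}, {e,a,b}, {e,a,f,b}; so int(A) = {e,a,f,b}

{e,a,f,b}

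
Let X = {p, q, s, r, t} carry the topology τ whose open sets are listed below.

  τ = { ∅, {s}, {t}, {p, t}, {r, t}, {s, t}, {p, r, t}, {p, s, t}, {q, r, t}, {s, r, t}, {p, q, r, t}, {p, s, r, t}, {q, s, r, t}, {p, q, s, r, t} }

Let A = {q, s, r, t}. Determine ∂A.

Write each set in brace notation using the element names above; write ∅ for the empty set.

opens ⊆ A: ∅, {t}, {s}, {r, t}, {s, t}, {q, r, t}, {s, r, t}, {q, s, r, t}; union → int = {q, s, r, t}
complement {p}; its interior ∅; cl(A) = X∖∅ = {p, q, s, r, t}
boundary = {p, q, s, r, t} ∖ {q, s, r, t} = {p}

{p}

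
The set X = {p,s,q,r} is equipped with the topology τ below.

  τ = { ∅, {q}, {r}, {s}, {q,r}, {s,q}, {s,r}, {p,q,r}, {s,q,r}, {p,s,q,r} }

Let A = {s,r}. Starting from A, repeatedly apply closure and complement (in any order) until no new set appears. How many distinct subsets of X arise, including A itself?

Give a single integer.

4

X∖A={p,q}, int(X∖A)={q}, hence cl(A)={p,s,r}
Orbit (k=closure, c=complement):
  1. A     = {s,r}
  2. kA    = {p,s,r}
  3. cA    = {p,q}
  4. ckA   = {q}
(closed under both — stop)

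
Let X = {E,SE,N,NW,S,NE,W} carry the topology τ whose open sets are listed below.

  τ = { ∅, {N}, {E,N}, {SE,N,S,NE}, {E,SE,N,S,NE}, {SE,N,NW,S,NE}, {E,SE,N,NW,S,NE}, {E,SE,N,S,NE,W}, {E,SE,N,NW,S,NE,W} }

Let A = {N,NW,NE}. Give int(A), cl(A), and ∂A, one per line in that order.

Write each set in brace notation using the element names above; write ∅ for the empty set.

int(A) = {N}
cl(A)  = {E,SE,N,NW,S,NE,W}
∂A     = {E,SE,NW,S,NE,W}

opens ⊆ A: ∅, {N}; union → int = {N}
complement {E,SE,S,W}; its interior ∅; cl(A) = X∖∅ = {E,SE,N,NW,S,NE,W}
boundary = {E,SE,N,NW,S,NE,W} ∖ {N} = {E,SE,NW,S,NE,W}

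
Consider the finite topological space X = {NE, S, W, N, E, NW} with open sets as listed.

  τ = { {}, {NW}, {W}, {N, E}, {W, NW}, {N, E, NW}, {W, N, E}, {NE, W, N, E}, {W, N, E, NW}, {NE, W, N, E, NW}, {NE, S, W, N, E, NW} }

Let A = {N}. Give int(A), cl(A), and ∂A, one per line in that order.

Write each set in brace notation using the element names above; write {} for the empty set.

U open, U⊆A: {}. int(A) = ⋃ = {}
X∖A={NE, S, W, E, NW}, int(X∖A)={W, NW}, hence cl(A)={NE, S, N, E}
∂A: remove int from cl → {NE, S, N, E}

int(A) = {}
cl(A)  = {NE, S, N, E}
∂A     = {NE, S, N, E}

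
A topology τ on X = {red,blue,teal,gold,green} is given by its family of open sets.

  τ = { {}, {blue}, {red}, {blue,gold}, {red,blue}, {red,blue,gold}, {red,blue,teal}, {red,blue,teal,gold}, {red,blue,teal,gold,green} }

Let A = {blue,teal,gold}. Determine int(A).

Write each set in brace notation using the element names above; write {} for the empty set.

{blue,gold}

open subsets of A: {}, {blue}, {blue,gold}; so int(A) = {blue,gold}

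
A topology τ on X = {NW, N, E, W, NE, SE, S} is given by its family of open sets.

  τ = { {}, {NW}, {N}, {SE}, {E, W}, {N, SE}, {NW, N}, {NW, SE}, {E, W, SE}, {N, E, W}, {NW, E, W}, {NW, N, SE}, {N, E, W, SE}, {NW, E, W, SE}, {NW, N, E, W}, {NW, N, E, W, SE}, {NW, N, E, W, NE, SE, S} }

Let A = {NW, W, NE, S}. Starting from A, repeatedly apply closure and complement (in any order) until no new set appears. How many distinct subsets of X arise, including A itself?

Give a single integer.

10

closure: X∖int(X∖A) = X∖{N, SE} = {NW, E, W, NE, S}
Let k=closure and c=complement:
  1. A     = {NW, W, NE, S}
  2. kA    = {NW, E, W, NE, S}
  3. cA    = {N, E, SE}
  4. ckA   = {N, SE}
  5. kcA   = {N, E, W, NE, SE, S}
  6. kckA  = {N, NE, SE, S}
  7. ckcA  = {NW}
  8. ckckA = {NW, E, W}
  9. kckcA = {NW, NE, S}
  10. ckckcA = {N, E, W, SE}
— saturated at 10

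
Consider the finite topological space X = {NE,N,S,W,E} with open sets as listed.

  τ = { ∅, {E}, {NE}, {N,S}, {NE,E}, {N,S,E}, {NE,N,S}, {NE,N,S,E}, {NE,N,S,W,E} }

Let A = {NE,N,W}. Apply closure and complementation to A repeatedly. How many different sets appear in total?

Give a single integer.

complement {S,E}; its interior {E}; cl(A) = X∖{E} = {NE,N,S,W}
With k = closure, c = complement:
  1. A     = {NE,N,W}
  2. kA    = {NE,N,S,W}
  3. cA    = {S,E}
  4. ckA   = {E}
  5. kcA   = {N,S,W,E}
  6. kckA  = {W,E}
  7. ckcA  = {NE}
  8. ckckA = {NE,N,S}
  9. kckcA = {NE,W}
  10. ckckcA = {N,S,E}
k, c of each give nothing new

10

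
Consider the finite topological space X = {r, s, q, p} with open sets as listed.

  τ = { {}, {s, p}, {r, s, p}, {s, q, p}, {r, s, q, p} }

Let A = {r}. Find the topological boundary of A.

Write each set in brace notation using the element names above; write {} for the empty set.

{r}

open subsets of A: {}; so int(A) = {}
closure: X∖int(X∖A) = X∖{s, q, p} = {r}
∂A = {r} minus {} = {r}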